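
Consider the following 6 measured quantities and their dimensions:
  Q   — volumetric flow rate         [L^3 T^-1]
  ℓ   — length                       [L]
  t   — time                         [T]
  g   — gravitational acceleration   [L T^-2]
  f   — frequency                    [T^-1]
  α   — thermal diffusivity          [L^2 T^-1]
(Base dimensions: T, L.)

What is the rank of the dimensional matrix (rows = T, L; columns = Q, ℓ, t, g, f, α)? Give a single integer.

Exponent matrix [T,L] × [Q,ℓ,t,g,f,α]:
  T: [-1  0  1 -2 -1 -1]
  L: [ 3  1  0  1  0  2]
Row reduction gives pivot columns Q,ℓ; rank = 2

2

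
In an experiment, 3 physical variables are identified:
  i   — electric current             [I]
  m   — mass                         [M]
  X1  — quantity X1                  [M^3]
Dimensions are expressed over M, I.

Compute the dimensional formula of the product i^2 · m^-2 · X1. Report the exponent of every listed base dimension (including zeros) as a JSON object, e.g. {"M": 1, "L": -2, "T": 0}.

Dimensional matrix (M×I by i×m×X1):
  M: [ 0  1  3]
  I: [ 1  0  0]
  [M]: (2)·0+(-2)·1+(1)·3 = 1
  [I]: (2)·1+(-2)·0+(1)·0 = 2
⇒ M I^2

{"M": 1, "I": 2}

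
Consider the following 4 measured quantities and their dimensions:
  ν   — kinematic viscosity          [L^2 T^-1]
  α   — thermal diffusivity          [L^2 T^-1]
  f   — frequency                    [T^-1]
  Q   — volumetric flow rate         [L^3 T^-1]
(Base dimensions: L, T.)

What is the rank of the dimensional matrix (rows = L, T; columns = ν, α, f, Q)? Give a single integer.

Write exponents as rows L,T / cols ν,α,f,Q:
  L: [ 2  2  0  3]
  T: [-1 -1 -1 -1]
Echelon form has 2 nonzero rows (pivots: ν,f)

2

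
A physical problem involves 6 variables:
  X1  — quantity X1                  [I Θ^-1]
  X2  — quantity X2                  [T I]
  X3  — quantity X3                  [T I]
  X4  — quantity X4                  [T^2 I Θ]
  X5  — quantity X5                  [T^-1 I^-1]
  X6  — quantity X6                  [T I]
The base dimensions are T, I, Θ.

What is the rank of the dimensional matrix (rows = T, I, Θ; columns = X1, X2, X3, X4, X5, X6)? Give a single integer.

2

Exponent matrix [T,I,Θ] × [X1,X2,X3,X4,X5,X6]:
  T: [ 0  1  1  2 -1  1]
  I: [ 1  1  1  1 -1  1]
  Θ: [-1  0  0  1  0  0]
RREF → pivots at {X1,X2} ⇒ r = 2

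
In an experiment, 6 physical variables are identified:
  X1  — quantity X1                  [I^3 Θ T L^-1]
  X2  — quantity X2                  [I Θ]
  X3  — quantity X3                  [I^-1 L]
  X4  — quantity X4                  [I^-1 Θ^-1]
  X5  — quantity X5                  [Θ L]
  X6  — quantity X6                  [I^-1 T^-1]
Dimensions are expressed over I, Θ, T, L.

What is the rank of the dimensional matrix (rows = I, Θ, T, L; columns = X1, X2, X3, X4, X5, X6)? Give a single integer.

Dimensional matrix (I×Θ×T×L by X1×X2×X3×X4×X5×X6):
  I: [ 3  1 -1 -1  0 -1]
  Θ: [ 1  1  0 -1  1  0]
  T: [ 1  0  0  0  0 -1]
  L: [-1  0  1  0  1  0]
RREF → pivots at {X1,X2,X3} ⇒ r = 3

3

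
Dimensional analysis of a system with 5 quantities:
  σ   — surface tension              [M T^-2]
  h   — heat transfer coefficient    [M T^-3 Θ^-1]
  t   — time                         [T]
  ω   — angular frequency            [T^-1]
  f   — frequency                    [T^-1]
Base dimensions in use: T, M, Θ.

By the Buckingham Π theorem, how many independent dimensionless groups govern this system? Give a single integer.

2

Write exponents as rows T,M,Θ / cols σ,h,t,ω,f:
  T: [-2 -3  1 -1 -1]
  M: [ 1  1  0  0  0]
  Θ: [ 0 -1  0  0  0]
Row reduction gives pivot columns σ,h,t; rank = 3
Π count = n − r = 5 − 3 = 2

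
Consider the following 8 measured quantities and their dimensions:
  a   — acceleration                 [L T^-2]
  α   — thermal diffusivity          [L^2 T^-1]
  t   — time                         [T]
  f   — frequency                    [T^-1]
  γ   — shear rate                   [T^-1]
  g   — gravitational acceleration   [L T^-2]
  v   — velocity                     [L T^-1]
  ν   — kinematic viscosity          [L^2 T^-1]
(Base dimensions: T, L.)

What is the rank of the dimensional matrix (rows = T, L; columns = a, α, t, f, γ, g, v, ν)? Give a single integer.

2

Dimensional matrix (T×L by a×α×t×f×γ×g×v×ν):
  T: [-2 -1  1 -1 -1 -2 -1 -1]
  L: [ 1  2  0  0  0  1  1  2]
Echelon form has 2 nonzero rows (pivots: a,α)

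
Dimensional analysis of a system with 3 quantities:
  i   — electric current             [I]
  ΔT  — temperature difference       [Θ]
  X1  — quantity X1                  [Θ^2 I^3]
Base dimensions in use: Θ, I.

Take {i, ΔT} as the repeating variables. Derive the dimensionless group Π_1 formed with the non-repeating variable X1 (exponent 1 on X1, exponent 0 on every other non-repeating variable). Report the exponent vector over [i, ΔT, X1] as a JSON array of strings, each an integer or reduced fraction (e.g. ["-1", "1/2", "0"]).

Exponent matrix [Θ,I] × [i,ΔT,X1]:
  Θ: [ 0  1  2]
  I: [ 1  0  3]
RREF → pivots at {i,ΔT} ⇒ r = 2
Pivot set = {i,ΔT}, free = {X1}
RREF:
  r0: [   1    0    3]
  r1: [   0    1    2]
Fix exponent of X1 at 1; solve each RREF row for its pivot's exponent:
  r0: exp(i) + (3)·1 = 0 ⇒ exp(i) = -3
  r1: exp(ΔT) + (2)·1 = 0 ⇒ exp(ΔT) = -2
Π_1 = i^-3 · ΔT^-2 · X1

["-3", "-2", "1"]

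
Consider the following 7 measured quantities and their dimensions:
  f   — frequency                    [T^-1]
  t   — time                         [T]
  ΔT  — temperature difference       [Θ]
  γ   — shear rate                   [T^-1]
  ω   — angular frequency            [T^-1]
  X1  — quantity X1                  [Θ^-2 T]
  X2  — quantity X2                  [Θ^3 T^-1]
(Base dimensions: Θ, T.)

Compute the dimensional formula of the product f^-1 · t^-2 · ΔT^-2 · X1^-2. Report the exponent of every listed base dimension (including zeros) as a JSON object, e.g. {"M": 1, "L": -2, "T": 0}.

Dimensional matrix (Θ×T by f×t×ΔT×γ×ω×X1×X2):
  Θ: [ 0  0  1  0  0 -2  3]
  T: [-1  1  0 -1 -1  1 -1]
  [Θ]: (-1)·0+(-2)·0+(-2)·1+(-2)·-2 = 2
  [T]: (-1)·-1+(-2)·1+(-2)·0+(-2)·1 = -3
⇒ Θ^2 T^-3

{"Θ": 2, "T": -3}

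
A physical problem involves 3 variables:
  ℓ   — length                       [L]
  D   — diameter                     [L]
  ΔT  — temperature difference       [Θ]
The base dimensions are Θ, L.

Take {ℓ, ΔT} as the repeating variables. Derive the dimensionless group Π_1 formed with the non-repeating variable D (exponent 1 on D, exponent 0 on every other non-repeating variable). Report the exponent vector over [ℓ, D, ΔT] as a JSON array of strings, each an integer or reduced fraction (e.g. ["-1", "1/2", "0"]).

Dimensional matrix (Θ×L by ℓ×D×ΔT):
  Θ: [ 0  0  1]
  L: [ 1  1  0]
Row reduction gives pivot columns ℓ,ΔT; rank = 2
Pivot set = {ℓ,ΔT}, free = {D}
RREF:
  r0: [   1    1    0]
  r1: [   0    0    1]
Fix exponent of D at 1; solve each RREF row for its pivot's exponent:
  r0: exp(ℓ) + (1)·1 = 0 ⇒ exp(ℓ) = -1
  r1: exp(ΔT) + (0)·1 = 0 ⇒ exp(ΔT) = 0
Π_1 = ℓ^-1 · D

["-1", "1", "0"]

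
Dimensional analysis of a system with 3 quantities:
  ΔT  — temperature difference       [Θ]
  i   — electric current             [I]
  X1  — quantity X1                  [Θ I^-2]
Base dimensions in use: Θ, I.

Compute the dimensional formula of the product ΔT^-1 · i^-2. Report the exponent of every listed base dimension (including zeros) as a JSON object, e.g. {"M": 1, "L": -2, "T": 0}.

{"Θ": -1, "I": -2}

Write exponents as rows Θ,I / cols ΔT,i,X1:
  Θ: [ 1  0  1]
  I: [ 0  1 -2]
  [Θ]: (-1)·1+(-2)·0 = -1
  [I]: (-1)·0+(-2)·1 = -2
⇒ Θ^-1 I^-2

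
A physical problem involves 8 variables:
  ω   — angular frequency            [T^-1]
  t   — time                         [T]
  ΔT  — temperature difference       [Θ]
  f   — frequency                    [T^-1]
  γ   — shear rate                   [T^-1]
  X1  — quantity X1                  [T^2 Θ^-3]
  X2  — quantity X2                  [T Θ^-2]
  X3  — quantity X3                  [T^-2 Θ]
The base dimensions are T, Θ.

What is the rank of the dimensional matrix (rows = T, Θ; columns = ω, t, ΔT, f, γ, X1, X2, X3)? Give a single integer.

Exponent matrix [T,Θ] × [ω,t,ΔT,f,γ,X1,X2,X3]:
  T: [-1  1  0 -1 -1  2  1 -2]
  Θ: [ 0  0  1  0  0 -3 -2  1]
Row reduction gives pivot columns ω,ΔT; rank = 2

2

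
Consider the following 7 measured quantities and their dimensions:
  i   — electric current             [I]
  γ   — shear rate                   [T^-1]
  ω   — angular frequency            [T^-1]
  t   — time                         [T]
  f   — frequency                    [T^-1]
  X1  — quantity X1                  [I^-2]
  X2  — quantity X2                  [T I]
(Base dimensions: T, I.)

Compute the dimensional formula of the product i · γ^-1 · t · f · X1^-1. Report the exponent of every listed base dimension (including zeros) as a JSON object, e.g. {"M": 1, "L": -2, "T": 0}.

Exponent matrix [T,I] × [i,γ,ω,t,f,X1,X2]:
  T: [ 0 -1 -1  1 -1  0  1]
  I: [ 1  0  0  0  0 -2  1]
  [T]: (1)·0+(-1)·-1+(1)·1+(1)·-1+(-1)·0 = 1
  [I]: (1)·1+(-1)·0+(1)·0+(1)·0+(-1)·-2 = 3
⇒ T I^3

{"T": 1, "I": 3}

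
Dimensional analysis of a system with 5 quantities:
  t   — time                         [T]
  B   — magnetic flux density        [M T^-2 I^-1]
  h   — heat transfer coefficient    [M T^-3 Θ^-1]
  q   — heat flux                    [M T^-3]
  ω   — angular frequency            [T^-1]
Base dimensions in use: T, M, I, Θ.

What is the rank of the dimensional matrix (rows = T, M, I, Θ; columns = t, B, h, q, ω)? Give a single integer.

4

Dimensional matrix (T×M×I×Θ by t×B×h×q×ω):
  T: [ 1 -2 -3 -3 -1]
  M: [ 0  1  1  1  0]
  I: [ 0 -1  0  0  0]
  Θ: [ 0  0 -1  0  0]
RREF → pivots at {t,B,h,q} ⇒ r = 4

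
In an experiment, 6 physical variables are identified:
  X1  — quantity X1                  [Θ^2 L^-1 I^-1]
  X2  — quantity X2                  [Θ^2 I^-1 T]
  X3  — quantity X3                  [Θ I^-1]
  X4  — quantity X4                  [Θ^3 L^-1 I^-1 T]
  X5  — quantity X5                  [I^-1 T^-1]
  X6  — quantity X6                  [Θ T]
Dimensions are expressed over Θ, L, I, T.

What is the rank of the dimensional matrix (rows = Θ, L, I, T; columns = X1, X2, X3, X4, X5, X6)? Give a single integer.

3

Exponent matrix [Θ,L,I,T] × [X1,X2,X3,X4,X5,X6]:
  Θ: [ 2  2  1  3  0  1]
  L: [-1  0  0 -1  0  0]
  I: [-1 -1 -1 -1 -1  0]
  T: [ 0  1  0  1 -1  1]
Row reduction gives pivot columns X1,X2,X3; rank = 3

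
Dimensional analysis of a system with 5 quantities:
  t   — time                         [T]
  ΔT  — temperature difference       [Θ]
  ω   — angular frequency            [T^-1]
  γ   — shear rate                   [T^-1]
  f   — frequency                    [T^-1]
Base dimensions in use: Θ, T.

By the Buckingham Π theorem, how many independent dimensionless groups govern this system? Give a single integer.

Dimensional matrix (Θ×T by t×ΔT×ω×γ×f):
  Θ: [ 0  1  0  0  0]
  T: [ 1  0 -1 -1 -1]
Echelon form has 2 nonzero rows (pivots: t,ΔT)
n=5, r=2 ⇒ 3 dimensionless groups

3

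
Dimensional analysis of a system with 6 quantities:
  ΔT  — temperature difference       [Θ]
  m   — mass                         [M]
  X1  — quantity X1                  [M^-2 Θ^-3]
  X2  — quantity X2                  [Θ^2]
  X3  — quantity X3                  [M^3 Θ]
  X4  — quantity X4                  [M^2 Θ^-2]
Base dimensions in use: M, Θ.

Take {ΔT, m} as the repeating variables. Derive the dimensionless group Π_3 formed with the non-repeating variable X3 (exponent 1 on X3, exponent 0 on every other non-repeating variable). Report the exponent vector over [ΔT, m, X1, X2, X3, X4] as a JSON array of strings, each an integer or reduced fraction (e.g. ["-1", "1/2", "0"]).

Exponent matrix [M,Θ] × [ΔT,m,X1,X2,X3,X4]:
  M: [ 0  1 -2  0  3  2]
  Θ: [ 1  0 -3  2  1 -2]
RREF → pivots at {ΔT,m} ⇒ r = 2
Pivot set = {ΔT,m}, free = {X1,X2,X3,X4}
RREF:
  r0: [   1    0   -3    2    1   -2]
  r1: [   0    1   -2    0    3    2]
Fix exponent of X3 at 1, X1 at 0, X2 at 0, X4 at 0; solve each RREF row for its pivot's exponent:
  r0: exp(ΔT) + (1)·1 = 0 ⇒ exp(ΔT) = -1
  r1: exp(m) + (3)·1 = 0 ⇒ exp(m) = -3
Π_3 = ΔT^-1 · m^-3 · X3

["-1", "-3", "0", "0", "1", "0"]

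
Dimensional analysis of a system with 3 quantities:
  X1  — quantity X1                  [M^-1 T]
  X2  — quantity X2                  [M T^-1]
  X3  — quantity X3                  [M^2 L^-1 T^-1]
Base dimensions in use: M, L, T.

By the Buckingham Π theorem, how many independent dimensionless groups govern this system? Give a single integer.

1

Write exponents as rows M,L,T / cols X1,X2,X3:
  M: [-1  1  2]
  L: [ 0  0 -1]
  T: [ 1 -1 -1]
RREF → pivots at {X1,X3} ⇒ r = 2
n=3, r=2 ⇒ 1 dimensionless group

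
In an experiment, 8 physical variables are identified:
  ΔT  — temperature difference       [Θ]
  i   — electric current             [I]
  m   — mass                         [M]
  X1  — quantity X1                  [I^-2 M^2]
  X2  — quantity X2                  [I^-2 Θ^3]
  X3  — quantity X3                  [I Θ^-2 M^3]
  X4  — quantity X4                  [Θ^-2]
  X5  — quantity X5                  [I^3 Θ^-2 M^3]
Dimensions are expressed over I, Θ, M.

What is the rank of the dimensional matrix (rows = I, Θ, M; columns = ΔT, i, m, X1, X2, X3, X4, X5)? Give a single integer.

Write exponents as rows I,Θ,M / cols ΔT,i,m,X1,X2,X3,X4,X5:
  I: [ 0  1  0 -2 -2  1  0  3]
  Θ: [ 1  0  0  0  3 -2 -2 -2]
  M: [ 0  0  1  2  0  3  0  3]
RREF → pivots at {ΔT,i,m} ⇒ r = 3

3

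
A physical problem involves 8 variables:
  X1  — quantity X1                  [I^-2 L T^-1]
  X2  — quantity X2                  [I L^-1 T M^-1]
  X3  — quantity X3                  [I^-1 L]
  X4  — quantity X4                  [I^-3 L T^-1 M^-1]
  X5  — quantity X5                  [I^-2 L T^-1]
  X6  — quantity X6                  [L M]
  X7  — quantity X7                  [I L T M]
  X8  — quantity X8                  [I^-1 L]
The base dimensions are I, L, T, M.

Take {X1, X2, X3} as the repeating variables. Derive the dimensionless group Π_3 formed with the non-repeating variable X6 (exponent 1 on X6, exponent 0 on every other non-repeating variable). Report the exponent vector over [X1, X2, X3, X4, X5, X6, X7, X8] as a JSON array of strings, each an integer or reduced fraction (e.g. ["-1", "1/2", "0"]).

Exponent matrix [I,L,T,M] × [X1,X2,X3,X4,X5,X6,X7,X8]:
  I: [-2  1 -1 -3 -2  0  1 -1]
  L: [ 1 -1  1  1  1  1  1  1]
  T: [-1  1  0 -1 -1  0  1  0]
  M: [ 0 -1  0 -1  0  1  1  0]
Echelon form has 3 nonzero rows (pivots: X1,X2,X3)
Repeat: X1,X2,X3; free: X4,X5,X6,X7,X8
RREF:
  r0: [   1    0    0    2    1   -1   -2    0]
  r1: [   0    1    0    1    0   -1   -1    0]
  r2: [   0    0    1    0    0    1    2    1]
  r3: [   0    0    0    0    0    0    0    0]
Fix exponent of X6 at 1, X4 at 0, X5 at 0, X7 at 0, X8 at 0; solve each RREF row for its pivot's exponent:
  r0: exp(X1) + (-1)·1 = 0 ⇒ exp(X1) = 1
  r1: exp(X2) + (-1)·1 = 0 ⇒ exp(X2) = 1
  r2: exp(X3) + (1)·1 = 0 ⇒ exp(X3) = -1
Π_3 = X1 · X2 · X3^-1 · X6

["1", "1", "-1", "0", "0", "1", "0", "0"]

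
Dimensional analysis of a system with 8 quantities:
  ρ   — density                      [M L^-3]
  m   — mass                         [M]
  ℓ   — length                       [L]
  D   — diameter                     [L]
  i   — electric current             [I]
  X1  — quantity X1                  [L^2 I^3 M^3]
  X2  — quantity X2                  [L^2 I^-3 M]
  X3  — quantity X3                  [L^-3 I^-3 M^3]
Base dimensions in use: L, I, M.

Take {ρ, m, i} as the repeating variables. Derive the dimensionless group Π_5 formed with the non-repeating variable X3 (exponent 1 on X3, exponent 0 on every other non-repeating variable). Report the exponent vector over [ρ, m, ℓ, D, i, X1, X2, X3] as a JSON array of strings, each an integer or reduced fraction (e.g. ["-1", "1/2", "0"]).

Exponent matrix [L,I,M] × [ρ,m,ℓ,D,i,X1,X2,X3]:
  L: [-3  0  1  1  0  2  2 -3]
  I: [ 0  0  0  0  1  3 -3 -3]
  M: [ 1  1  0  0  0  3  1  3]
RREF → pivots at {ρ,m,i} ⇒ r = 3
Pivot set = {ρ,m,i}, free = {ℓ,D,X1,X2,X3}
RREF:
  r0: [   1    0 -1/3 -1/3    0 -2/3 -2/3    1]
  r1: [   0    1  1/3  1/3    0 11/3  5/3    2]
  r2: [   0    0    0    0    1    3   -3   -3]
Fix exponent of X3 at 1, ℓ at 0, D at 0, X1 at 0, X2 at 0; solve each RREF row for its pivot's exponent:
  r0: exp(ρ) + (1)·1 = 0 ⇒ exp(ρ) = -1
  r1: exp(m) + (2)·1 = 0 ⇒ exp(m) = -2
  r2: exp(i) + (-3)·1 = 0 ⇒ exp(i) = 3
Π_5 = ρ^-1 · m^-2 · i^3 · X3

["-1", "-2", "0", "0", "3", "0", "0", "1"]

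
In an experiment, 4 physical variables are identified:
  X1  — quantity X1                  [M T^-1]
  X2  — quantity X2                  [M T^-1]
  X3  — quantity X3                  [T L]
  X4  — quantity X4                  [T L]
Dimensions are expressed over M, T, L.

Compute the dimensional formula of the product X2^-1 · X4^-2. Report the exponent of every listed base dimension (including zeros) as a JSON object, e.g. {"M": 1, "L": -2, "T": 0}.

{"M": -1, "T": -1, "L": -2}

Dimensional matrix (M×T×L by X1×X2×X3×X4):
  M: [ 1  1  0  0]
  T: [-1 -1  1  1]
  L: [ 0  0  1  1]
  [M]: (-1)·1+(-2)·0 = -1
  [T]: (-1)·-1+(-2)·1 = -1
  [L]: (-1)·0+(-2)·1 = -2
⇒ M^-1 T^-1 L^-2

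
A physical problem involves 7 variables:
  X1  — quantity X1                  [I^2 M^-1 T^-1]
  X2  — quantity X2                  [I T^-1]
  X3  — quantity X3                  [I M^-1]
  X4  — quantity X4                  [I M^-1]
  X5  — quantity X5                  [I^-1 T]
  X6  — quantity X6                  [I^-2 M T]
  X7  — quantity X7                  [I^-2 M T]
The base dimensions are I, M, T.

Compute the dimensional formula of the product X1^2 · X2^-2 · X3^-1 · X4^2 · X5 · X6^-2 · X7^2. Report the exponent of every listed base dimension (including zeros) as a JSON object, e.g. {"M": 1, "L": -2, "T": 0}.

{"I": 2, "M": -3, "T": 1}

Dimensional matrix (I×M×T by X1×X2×X3×X4×X5×X6×X7):
  I: [ 2  1  1  1 -1 -2 -2]
  M: [-1  0 -1 -1  0  1  1]
  T: [-1 -1  0  0  1  1  1]
  [I]: (2)·2+(-2)·1+(-1)·1+(2)·1+(1)·-1+(-2)·-2+(2)·-2 = 2
  [M]: (2)·-1+(-2)·0+(-1)·-1+(2)·-1+(1)·0+(-2)·1+(2)·1 = -3
  [T]: (2)·-1+(-2)·-1+(-1)·0+(2)·0+(1)·1+(-2)·1+(2)·1 = 1
⇒ I^2 M^-3 T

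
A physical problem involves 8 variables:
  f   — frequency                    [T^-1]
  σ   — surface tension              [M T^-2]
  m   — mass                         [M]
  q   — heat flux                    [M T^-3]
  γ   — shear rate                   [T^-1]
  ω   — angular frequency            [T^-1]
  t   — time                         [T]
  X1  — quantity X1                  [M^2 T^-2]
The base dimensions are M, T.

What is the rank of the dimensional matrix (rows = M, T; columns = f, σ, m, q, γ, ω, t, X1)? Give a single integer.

2

Dimensional matrix (M×T by f×σ×m×q×γ×ω×t×X1):
  M: [ 0  1  1  1  0  0  0  2]
  T: [-1 -2  0 -3 -1 -1  1 -2]
Row reduction gives pivot columns f,σ; rank = 2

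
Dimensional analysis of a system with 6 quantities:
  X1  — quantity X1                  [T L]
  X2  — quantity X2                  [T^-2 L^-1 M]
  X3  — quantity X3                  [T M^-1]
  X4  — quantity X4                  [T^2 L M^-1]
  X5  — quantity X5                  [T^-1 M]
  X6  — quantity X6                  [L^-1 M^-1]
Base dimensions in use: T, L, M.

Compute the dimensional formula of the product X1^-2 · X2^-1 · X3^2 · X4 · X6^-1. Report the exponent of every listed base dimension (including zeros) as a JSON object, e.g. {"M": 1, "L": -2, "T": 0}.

{"T": 4, "L": 1, "M": -3}

Dimensional matrix (T×L×M by X1×X2×X3×X4×X5×X6):
  T: [ 1 -2  1  2 -1  0]
  L: [ 1 -1  0  1  0 -1]
  M: [ 0  1 -1 -1  1 -1]
  [T]: (-2)·1+(-1)·-2+(2)·1+(1)·2+(-1)·0 = 4
  [L]: (-2)·1+(-1)·-1+(2)·0+(1)·1+(-1)·-1 = 1
  [M]: (-2)·0+(-1)·1+(2)·-1+(1)·-1+(-1)·-1 = -3
⇒ T^4 L M^-3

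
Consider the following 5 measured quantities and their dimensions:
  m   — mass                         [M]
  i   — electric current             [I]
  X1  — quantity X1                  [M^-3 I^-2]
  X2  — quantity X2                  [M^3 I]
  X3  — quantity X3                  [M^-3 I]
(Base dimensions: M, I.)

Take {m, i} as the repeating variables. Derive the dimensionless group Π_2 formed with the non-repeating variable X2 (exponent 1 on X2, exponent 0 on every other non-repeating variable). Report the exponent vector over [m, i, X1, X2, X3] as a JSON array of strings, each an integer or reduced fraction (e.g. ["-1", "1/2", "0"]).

Exponent matrix [M,I] × [m,i,X1,X2,X3]:
  M: [ 1  0 -3  3 -3]
  I: [ 0  1 -2  1  1]
RREF → pivots at {m,i} ⇒ r = 2
Repeat: m,i; free: X1,X2,X3
RREF:
  r0: [   1    0   -3    3   -3]
  r1: [   0    1   -2    1    1]
Fix exponent of X2 at 1, X1 at 0, X3 at 0; solve each RREF row for its pivot's exponent:
  r0: exp(m) + (3)·1 = 0 ⇒ exp(m) = -3
  r1: exp(i) + (1)·1 = 0 ⇒ exp(i) = -1
Π_2 = m^-3 · i^-1 · X2

["-3", "-1", "0", "1", "0"]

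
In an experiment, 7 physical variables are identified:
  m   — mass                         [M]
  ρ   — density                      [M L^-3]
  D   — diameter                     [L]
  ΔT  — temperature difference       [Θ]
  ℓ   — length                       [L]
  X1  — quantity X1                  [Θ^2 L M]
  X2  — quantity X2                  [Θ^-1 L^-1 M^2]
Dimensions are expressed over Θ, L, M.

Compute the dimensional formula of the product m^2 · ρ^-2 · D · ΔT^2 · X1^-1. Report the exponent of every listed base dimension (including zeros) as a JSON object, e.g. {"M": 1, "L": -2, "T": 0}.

Write exponents as rows Θ,L,M / cols m,ρ,D,ΔT,ℓ,X1,X2:
  Θ: [ 0  0  0  1  0  2 -1]
  L: [ 0 -3  1  0  1  1 -1]
  M: [ 1  1  0  0  0  1  2]
  [Θ]: (2)·0+(-2)·0+(1)·0+(2)·1+(-1)·2 = 0
  [L]: (2)·0+(-2)·-3+(1)·1+(2)·0+(-1)·1 = 6
  [M]: (2)·1+(-2)·1+(1)·0+(2)·0+(-1)·1 = -1
⇒ L^6 M^-1

{"Θ": 0, "L": 6, "M": -1}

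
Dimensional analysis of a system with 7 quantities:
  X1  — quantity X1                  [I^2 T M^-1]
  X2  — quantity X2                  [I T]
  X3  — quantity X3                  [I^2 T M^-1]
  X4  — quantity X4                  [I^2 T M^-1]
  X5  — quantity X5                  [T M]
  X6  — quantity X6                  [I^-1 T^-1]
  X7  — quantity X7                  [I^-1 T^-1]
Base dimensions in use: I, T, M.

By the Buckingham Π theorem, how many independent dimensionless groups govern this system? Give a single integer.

Exponent matrix [I,T,M] × [X1,X2,X3,X4,X5,X6,X7]:
  I: [ 2  1  2  2  0 -1 -1]
  T: [ 1  1  1  1  1 -1 -1]
  M: [-1  0 -1 -1  1  0  0]
RREF → pivots at {X1,X2} ⇒ r = 2
n=7, r=2 ⇒ 5 dimensionless groups

5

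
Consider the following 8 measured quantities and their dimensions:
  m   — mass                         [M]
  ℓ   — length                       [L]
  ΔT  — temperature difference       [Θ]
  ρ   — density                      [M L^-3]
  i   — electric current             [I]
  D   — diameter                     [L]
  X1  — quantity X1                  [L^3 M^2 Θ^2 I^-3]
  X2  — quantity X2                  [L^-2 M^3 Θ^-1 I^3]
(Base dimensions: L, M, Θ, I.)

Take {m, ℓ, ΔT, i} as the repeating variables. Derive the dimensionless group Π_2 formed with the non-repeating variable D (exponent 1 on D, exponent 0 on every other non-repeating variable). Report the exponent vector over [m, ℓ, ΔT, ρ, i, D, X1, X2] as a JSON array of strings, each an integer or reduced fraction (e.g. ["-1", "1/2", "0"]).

["0", "-1", "0", "0", "0", "1", "0", "0"]

Exponent matrix [L,M,Θ,I] × [m,ℓ,ΔT,ρ,i,D,X1,X2]:
  L: [ 0  1  0 -3  0  1  3 -2]
  M: [ 1  0  0  1  0  0  2  3]
  Θ: [ 0  0  1  0  0  0  2 -1]
  I: [ 0  0  0  0  1  0 -3  3]
Row reduction gives pivot columns m,ℓ,ΔT,i; rank = 4
Repeat: m,ℓ,ΔT,i; free: ρ,D,X1,X2
RREF:
  r0: [   1    0    0    1    0    0    2    3]
  r1: [   0    1    0   -3    0    1    3   -2]
  r2: [   0    0    1    0    0    0    2   -1]
  r3: [   0    0    0    0    1    0   -3    3]
Fix exponent of D at 1, ρ at 0, X1 at 0, X2 at 0; solve each RREF row for its pivot's exponent:
  r0: exp(m) + (0)·1 = 0 ⇒ exp(m) = 0
  r1: exp(ℓ) + (1)·1 = 0 ⇒ exp(ℓ) = -1
  r2: exp(ΔT) + (0)·1 = 0 ⇒ exp(ΔT) = 0
  r3: exp(i) + (0)·1 = 0 ⇒ exp(i) = 0
Π_2 = ℓ^-1 · D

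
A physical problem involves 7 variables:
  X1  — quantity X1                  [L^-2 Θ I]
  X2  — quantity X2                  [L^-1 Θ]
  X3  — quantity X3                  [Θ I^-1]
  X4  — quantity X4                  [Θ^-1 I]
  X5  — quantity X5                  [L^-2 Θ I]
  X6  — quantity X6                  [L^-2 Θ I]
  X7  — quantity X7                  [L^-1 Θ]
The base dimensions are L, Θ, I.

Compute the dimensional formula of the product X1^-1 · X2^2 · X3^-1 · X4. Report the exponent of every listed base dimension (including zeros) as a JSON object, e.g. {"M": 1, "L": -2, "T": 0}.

{"L": 0, "Θ": -1, "I": 1}

Dimensional matrix (L×Θ×I by X1×X2×X3×X4×X5×X6×X7):
  L: [-2 -1  0  0 -2 -2 -1]
  Θ: [ 1  1  1 -1  1  1  1]
  I: [ 1  0 -1  1  1  1  0]
  [L]: (-1)·-2+(2)·-1+(-1)·0+(1)·0 = 0
  [Θ]: (-1)·1+(2)·1+(-1)·1+(1)·-1 = -1
  [I]: (-1)·1+(2)·0+(-1)·-1+(1)·1 = 1
⇒ Θ^-1 I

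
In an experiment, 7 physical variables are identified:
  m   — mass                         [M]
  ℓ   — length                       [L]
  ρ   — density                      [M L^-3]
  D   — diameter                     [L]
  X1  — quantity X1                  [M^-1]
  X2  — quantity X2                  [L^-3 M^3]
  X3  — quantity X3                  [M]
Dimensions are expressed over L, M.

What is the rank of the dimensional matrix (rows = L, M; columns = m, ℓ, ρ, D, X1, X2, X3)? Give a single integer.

Dimensional matrix (L×M by m×ℓ×ρ×D×X1×X2×X3):
  L: [ 0  1 -3  1  0 -3  0]
  M: [ 1  0  1  0 -1  3  1]
Row reduction gives pivot columns m,ℓ; rank = 2

2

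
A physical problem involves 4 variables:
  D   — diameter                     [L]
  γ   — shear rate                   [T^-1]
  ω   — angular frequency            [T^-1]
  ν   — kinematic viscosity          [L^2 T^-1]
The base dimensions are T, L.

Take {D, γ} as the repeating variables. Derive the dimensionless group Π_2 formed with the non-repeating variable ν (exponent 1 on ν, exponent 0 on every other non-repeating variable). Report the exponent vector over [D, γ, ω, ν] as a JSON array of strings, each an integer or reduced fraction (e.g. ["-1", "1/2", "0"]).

["-2", "-1", "0", "1"]

Write exponents as rows T,L / cols D,γ,ω,ν:
  T: [ 0 -1 -1 -1]
  L: [ 1  0  0  2]
Echelon form has 2 nonzero rows (pivots: D,γ)
Pivot set = {D,γ}, free = {ω,ν}
RREF:
  r0: [   1    0    0    2]
  r1: [   0    1    1    1]
Fix exponent of ν at 1, ω at 0; solve each RREF row for its pivot's exponent:
  r0: exp(D) + (2)·1 = 0 ⇒ exp(D) = -2
  r1: exp(γ) + (1)·1 = 0 ⇒ exp(γ) = -1
Π_2 = D^-2 · γ^-1 · ν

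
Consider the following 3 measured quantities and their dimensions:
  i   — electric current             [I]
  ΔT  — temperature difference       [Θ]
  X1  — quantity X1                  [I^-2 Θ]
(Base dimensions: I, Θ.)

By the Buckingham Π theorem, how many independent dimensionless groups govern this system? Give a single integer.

Exponent matrix [I,Θ] × [i,ΔT,X1]:
  I: [ 1  0 -2]
  Θ: [ 0  1  1]
RREF → pivots at {i,ΔT} ⇒ r = 2
3 vars − rank 2 = 1 Π group

1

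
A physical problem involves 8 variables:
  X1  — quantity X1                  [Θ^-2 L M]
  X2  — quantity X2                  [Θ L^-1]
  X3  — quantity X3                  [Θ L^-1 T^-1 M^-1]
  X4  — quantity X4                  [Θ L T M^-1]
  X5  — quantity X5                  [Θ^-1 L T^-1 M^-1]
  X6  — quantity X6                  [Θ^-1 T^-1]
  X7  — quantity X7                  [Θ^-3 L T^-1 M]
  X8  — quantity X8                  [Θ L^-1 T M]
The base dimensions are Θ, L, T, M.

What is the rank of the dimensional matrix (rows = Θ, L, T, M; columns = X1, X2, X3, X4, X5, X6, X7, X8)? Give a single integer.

Exponent matrix [Θ,L,T,M] × [X1,X2,X3,X4,X5,X6,X7,X8]:
  Θ: [-2  1  1  1 -1 -1 -3  1]
  L: [ 1 -1 -1  1  1  0  1 -1]
  T: [ 0  0 -1  1 -1 -1 -1  1]
  M: [ 1  0 -1 -1 -1  0  1  1]
Row reduction gives pivot columns X1,X2,X3; rank = 3

3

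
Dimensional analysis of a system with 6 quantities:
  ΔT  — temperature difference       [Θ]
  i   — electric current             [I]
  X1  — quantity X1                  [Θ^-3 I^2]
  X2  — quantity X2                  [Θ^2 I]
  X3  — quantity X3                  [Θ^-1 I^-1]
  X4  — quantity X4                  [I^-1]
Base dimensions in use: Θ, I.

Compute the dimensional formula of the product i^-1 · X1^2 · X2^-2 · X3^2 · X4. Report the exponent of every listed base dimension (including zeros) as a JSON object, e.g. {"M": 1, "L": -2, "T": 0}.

Exponent matrix [Θ,I] × [ΔT,i,X1,X2,X3,X4]:
  Θ: [ 1  0 -3  2 -1  0]
  I: [ 0  1  2  1 -1 -1]
  [Θ]: (-1)·0+(2)·-3+(-2)·2+(2)·-1+(1)·0 = -12
  [I]: (-1)·1+(2)·2+(-2)·1+(2)·-1+(1)·-1 = -2
⇒ Θ^-12 I^-2

{"Θ": -12, "I": -2}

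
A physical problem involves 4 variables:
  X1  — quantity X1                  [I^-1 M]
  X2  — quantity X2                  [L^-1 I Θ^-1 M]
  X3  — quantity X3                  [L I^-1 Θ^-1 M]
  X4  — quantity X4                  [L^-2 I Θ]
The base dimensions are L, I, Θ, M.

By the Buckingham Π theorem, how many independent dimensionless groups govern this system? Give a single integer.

1

Exponent matrix [L,I,Θ,M] × [X1,X2,X3,X4]:
  L: [ 0 -1  1 -2]
  I: [-1  1 -1  1]
  Θ: [ 0 -1 -1  1]
  M: [ 1  1  1  0]
Row reduction gives pivot columns X1,X2,X3; rank = 3
n=4, r=3 ⇒ 1 dimensionless group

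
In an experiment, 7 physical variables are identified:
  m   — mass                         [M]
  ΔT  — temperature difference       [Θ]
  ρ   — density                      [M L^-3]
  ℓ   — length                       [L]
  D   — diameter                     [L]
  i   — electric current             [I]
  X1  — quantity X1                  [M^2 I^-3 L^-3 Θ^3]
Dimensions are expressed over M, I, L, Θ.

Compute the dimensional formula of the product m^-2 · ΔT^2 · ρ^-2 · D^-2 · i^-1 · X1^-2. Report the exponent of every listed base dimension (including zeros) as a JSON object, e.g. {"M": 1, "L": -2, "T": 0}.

{"M": -8, "I": 5, "L": 10, "Θ": -4}

Write exponents as rows M,I,L,Θ / cols m,ΔT,ρ,ℓ,D,i,X1:
  M: [ 1  0  1  0  0  0  2]
  I: [ 0  0  0  0  0  1 -3]
  L: [ 0  0 -3  1  1  0 -3]
  Θ: [ 0  1  0  0  0  0  3]
  [M]: (-2)·1+(2)·0+(-2)·1+(-2)·0+(-1)·0+(-2)·2 = -8
  [I]: (-2)·0+(2)·0+(-2)·0+(-2)·0+(-1)·1+(-2)·-3 = 5
  [L]: (-2)·0+(2)·0+(-2)·-3+(-2)·1+(-1)·0+(-2)·-3 = 10
  [Θ]: (-2)·0+(2)·1+(-2)·0+(-2)·0+(-1)·0+(-2)·3 = -4
⇒ M^-8 I^5 L^10 Θ^-4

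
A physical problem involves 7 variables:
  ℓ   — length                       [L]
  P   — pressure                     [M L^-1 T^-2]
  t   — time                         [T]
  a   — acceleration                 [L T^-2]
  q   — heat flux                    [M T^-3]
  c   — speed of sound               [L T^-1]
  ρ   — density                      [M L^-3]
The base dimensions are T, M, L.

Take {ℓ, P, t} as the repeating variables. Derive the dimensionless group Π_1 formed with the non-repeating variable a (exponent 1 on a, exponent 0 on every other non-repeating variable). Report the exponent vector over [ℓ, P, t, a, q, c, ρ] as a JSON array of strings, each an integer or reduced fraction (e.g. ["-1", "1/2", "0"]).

Write exponents as rows T,M,L / cols ℓ,P,t,a,q,c,ρ:
  T: [ 0 -2  1 -2 -3 -1  0]
  M: [ 0  1  0  0  1  0  1]
  L: [ 1 -1  0  1  0  1 -3]
Row reduction gives pivot columns ℓ,P,t; rank = 3
Repeat: ℓ,P,t; free: a,q,c,ρ
RREF:
  r0: [   1    0    0    1    1    1   -2]
  r1: [   0    1    0    0    1    0    1]
  r2: [   0    0    1   -2   -1   -1    2]
Fix exponent of a at 1, q at 0, c at 0, ρ at 0; solve each RREF row for its pivot's exponent:
  r0: exp(ℓ) + (1)·1 = 0 ⇒ exp(ℓ) = -1
  r1: exp(P) + (0)·1 = 0 ⇒ exp(P) = 0
  r2: exp(t) + (-2)·1 = 0 ⇒ exp(t) = 2
Π_1 = ℓ^-1 · t^2 · a

["-1", "0", "2", "1", "0", "0", "0"]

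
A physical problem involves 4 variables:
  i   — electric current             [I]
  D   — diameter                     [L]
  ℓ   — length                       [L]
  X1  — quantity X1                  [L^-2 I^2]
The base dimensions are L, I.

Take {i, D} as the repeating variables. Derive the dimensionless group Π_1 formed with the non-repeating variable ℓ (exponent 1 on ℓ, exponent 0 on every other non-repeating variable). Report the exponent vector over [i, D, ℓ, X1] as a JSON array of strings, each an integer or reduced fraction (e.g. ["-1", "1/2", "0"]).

["0", "-1", "1", "0"]

Write exponents as rows L,I / cols i,D,ℓ,X1:
  L: [ 0  1  1 -2]
  I: [ 1  0  0  2]
Echelon form has 2 nonzero rows (pivots: i,D)
Repeat: i,D; free: ℓ,X1
RREF:
  r0: [   1    0    0    2]
  r1: [   0    1    1   -2]
Fix exponent of ℓ at 1, X1 at 0; solve each RREF row for its pivot's exponent:
  r0: exp(i) + (0)·1 = 0 ⇒ exp(i) = 0
  r1: exp(D) + (1)·1 = 0 ⇒ exp(D) = -1
Π_1 = D^-1 · ℓ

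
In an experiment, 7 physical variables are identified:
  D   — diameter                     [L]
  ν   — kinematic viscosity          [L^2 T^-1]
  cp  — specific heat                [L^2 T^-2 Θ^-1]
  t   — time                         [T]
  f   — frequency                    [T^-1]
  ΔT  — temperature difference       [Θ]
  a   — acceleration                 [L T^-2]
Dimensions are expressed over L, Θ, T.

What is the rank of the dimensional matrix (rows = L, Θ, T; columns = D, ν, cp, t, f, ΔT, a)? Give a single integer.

Write exponents as rows L,Θ,T / cols D,ν,cp,t,f,ΔT,a:
  L: [ 1  2  2  0  0  0  1]
  Θ: [ 0  0 -1  0  0  1  0]
  T: [ 0 -1 -2  1 -1  0 -2]
Echelon form has 3 nonzero rows (pivots: D,ν,cp)

3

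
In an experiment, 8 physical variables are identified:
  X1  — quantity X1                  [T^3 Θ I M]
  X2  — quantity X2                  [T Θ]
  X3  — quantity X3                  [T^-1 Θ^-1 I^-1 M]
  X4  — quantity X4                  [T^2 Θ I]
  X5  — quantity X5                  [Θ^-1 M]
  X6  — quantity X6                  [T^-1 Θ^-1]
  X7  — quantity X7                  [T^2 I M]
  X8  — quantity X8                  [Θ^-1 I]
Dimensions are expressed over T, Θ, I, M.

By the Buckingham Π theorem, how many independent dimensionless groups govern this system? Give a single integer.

5

Write exponents as rows T,Θ,I,M / cols X1,X2,X3,X4,X5,X6,X7,X8:
  T: [ 3  1 -1  2  0 -1  2  0]
  Θ: [ 1  1 -1  1 -1 -1  0 -1]
  I: [ 1  0 -1  1  0  0  1  1]
  M: [ 1  0  1  0  1  0  1  0]
RREF → pivots at {X1,X2,X3} ⇒ r = 3
n=8, r=3 ⇒ 5 dimensionless groups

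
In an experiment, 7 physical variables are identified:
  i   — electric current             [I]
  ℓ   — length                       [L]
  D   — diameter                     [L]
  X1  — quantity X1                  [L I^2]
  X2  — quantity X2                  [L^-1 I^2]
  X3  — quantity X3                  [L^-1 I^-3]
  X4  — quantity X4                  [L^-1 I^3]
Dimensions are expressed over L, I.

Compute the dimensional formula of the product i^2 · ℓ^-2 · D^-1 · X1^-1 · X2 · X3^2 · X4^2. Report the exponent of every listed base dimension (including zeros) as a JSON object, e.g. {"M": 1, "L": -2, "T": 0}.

{"L": -9, "I": 2}

Dimensional matrix (L×I by i×ℓ×D×X1×X2×X3×X4):
  L: [ 0  1  1  1 -1 -1 -1]
  I: [ 1  0  0  2  2 -3  3]
  [L]: (2)·0+(-2)·1+(-1)·1+(-1)·1+(1)·-1+(2)·-1+(2)·-1 = -9
  [I]: (2)·1+(-2)·0+(-1)·0+(-1)·2+(1)·2+(2)·-3+(2)·3 = 2
⇒ L^-9 I^2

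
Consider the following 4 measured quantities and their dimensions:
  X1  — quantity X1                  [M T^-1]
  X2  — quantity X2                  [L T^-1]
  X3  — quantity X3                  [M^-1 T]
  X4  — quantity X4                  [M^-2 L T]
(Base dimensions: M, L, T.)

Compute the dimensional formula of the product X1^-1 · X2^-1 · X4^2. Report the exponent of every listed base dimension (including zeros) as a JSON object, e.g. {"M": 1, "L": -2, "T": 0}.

Write exponents as rows M,L,T / cols X1,X2,X3,X4:
  M: [ 1  0 -1 -2]
  L: [ 0  1  0  1]
  T: [-1 -1  1  1]
  [M]: (-1)·1+(-1)·0+(2)·-2 = -5
  [L]: (-1)·0+(-1)·1+(2)·1 = 1
  [T]: (-1)·-1+(-1)·-1+(2)·1 = 4
⇒ M^-5 L T^4

{"M": -5, "L": 1, "T": 4}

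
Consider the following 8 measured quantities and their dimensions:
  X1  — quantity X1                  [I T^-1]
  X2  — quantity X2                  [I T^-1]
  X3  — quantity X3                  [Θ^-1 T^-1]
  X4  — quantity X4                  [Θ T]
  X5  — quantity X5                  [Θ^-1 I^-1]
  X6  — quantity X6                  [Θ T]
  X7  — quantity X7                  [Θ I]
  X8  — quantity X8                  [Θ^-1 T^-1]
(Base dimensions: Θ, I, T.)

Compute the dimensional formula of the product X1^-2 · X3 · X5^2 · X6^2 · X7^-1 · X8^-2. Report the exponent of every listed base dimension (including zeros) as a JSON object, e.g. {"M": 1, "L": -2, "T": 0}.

Dimensional matrix (Θ×I×T by X1×X2×X3×X4×X5×X6×X7×X8):
  Θ: [ 0  0 -1  1 -1  1  1 -1]
  I: [ 1  1  0  0 -1  0  1  0]
  T: [-1 -1 -1  1  0  1  0 -1]
  [Θ]: (-2)·0+(1)·-1+(2)·-1+(2)·1+(-1)·1+(-2)·-1 = 0
  [I]: (-2)·1+(1)·0+(2)·-1+(2)·0+(-1)·1+(-2)·0 = -5
  [T]: (-2)·-1+(1)·-1+(2)·0+(2)·1+(-1)·0+(-2)·-1 = 5
⇒ I^-5 T^5

{"Θ": 0, "I": -5, "T": 5}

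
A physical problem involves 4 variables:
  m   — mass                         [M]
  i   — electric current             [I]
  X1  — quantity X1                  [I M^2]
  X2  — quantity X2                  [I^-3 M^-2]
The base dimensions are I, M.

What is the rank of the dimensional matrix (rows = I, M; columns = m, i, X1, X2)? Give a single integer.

Write exponents as rows I,M / cols m,i,X1,X2:
  I: [ 0  1  1 -3]
  M: [ 1  0  2 -2]
Echelon form has 2 nonzero rows (pivots: m,i)

2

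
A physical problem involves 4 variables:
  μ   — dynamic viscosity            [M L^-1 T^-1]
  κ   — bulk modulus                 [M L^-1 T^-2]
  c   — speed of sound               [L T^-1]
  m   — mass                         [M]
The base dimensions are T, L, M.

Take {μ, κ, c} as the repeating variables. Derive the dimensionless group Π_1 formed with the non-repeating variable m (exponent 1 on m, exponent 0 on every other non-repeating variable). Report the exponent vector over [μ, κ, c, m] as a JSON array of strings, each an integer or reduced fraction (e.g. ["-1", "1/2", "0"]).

Exponent matrix [T,L,M] × [μ,κ,c,m]:
  T: [-1 -2 -1  0]
  L: [-1 -1  1  0]
  M: [ 1  1  0  1]
Echelon form has 3 nonzero rows (pivots: μ,κ,c)
Repeat: μ,κ,c; free: m
RREF:
  r0: [   1    0    0    3]
  r1: [   0    1    0   -2]
  r2: [   0    0    1    1]
Fix exponent of m at 1; solve each RREF row for its pivot's exponent:
  r0: exp(μ) + (3)·1 = 0 ⇒ exp(μ) = -3
  r1: exp(κ) + (-2)·1 = 0 ⇒ exp(κ) = 2
  r2: exp(c) + (1)·1 = 0 ⇒ exp(c) = -1
Π_1 = μ^-3 · κ^2 · c^-1 · m

["-3", "2", "-1", "1"]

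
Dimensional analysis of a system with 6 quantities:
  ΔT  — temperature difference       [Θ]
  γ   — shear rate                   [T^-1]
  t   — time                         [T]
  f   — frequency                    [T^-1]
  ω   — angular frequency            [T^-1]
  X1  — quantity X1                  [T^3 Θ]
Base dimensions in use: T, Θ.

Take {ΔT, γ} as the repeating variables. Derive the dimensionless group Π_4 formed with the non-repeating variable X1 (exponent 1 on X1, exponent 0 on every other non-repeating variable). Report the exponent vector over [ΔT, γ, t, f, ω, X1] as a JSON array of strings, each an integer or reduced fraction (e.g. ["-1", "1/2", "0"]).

Write exponents as rows T,Θ / cols ΔT,γ,t,f,ω,X1:
  T: [ 0 -1  1 -1 -1  3]
  Θ: [ 1  0  0  0  0  1]
RREF → pivots at {ΔT,γ} ⇒ r = 2
Pivot set = {ΔT,γ}, free = {t,f,ω,X1}
RREF:
  r0: [   1    0    0    0    0    1]
  r1: [   0    1   -1    1    1   -3]
Fix exponent of X1 at 1, t at 0, f at 0, ω at 0; solve each RREF row for its pivot's exponent:
  r0: exp(ΔT) + (1)·1 = 0 ⇒ exp(ΔT) = -1
  r1: exp(γ) + (-3)·1 = 0 ⇒ exp(γ) = 3
Π_4 = ΔT^-1 · γ^3 · X1

["-1", "3", "0", "0", "0", "1"]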